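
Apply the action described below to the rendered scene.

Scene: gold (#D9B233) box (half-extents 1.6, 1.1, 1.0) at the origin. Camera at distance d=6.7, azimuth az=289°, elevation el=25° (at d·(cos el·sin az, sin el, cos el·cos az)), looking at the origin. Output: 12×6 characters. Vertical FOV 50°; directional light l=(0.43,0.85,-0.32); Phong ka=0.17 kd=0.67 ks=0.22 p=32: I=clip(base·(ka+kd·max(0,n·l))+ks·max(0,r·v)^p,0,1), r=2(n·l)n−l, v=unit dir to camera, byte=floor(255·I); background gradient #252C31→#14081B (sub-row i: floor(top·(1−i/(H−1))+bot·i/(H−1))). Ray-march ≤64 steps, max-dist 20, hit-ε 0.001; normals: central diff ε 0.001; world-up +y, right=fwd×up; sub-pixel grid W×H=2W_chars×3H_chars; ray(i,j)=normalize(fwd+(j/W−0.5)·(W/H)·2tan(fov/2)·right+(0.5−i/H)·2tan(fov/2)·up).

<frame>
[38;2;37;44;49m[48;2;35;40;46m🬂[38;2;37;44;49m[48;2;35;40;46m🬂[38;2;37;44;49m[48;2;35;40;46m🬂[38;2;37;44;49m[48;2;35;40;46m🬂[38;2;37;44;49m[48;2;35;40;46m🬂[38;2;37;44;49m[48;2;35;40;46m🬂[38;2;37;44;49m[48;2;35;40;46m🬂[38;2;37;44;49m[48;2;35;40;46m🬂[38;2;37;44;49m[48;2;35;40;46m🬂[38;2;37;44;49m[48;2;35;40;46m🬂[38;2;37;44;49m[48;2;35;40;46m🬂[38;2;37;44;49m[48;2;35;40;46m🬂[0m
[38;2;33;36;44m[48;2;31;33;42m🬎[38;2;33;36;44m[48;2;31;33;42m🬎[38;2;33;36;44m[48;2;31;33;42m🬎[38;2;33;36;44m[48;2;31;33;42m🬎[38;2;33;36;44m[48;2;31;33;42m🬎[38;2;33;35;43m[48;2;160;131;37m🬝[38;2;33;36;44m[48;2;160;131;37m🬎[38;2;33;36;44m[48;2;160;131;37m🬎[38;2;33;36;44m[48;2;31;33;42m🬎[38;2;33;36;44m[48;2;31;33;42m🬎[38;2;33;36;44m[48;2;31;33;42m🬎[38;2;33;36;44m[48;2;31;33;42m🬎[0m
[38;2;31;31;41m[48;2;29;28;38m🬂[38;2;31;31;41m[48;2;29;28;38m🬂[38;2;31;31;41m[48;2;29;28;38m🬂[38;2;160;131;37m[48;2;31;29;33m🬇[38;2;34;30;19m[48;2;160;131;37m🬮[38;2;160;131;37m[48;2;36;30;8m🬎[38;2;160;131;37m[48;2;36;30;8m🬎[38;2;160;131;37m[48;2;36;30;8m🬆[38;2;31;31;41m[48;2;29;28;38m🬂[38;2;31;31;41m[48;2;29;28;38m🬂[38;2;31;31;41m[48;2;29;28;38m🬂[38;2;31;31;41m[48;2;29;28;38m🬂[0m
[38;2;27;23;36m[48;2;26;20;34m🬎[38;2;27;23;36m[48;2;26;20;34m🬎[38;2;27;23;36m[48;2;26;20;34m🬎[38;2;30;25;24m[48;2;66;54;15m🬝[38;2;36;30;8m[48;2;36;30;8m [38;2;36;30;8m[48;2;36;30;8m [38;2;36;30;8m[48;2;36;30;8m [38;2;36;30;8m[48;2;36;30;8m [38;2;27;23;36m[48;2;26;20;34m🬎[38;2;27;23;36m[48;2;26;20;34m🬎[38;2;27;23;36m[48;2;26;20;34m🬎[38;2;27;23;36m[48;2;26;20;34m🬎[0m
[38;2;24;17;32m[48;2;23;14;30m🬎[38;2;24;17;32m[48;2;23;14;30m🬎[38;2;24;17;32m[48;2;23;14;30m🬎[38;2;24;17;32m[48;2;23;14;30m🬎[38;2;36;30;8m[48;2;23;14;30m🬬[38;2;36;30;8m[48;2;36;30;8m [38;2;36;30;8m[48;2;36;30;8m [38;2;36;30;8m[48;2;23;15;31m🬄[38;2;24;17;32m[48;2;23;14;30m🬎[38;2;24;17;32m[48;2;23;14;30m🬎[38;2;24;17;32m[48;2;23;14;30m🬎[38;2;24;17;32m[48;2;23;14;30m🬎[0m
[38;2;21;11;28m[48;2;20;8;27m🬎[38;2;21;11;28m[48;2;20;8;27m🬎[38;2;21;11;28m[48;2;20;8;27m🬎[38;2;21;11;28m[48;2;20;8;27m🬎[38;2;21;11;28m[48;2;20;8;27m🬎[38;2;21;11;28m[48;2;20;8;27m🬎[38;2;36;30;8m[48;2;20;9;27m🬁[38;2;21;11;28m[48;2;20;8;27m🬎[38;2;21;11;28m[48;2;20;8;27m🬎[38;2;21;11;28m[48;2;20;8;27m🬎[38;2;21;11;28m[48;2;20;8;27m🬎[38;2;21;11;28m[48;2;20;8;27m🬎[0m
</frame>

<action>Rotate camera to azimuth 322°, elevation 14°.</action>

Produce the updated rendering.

<frame>
[38;2;37;44;49m[48;2;35;40;46m🬂[38;2;37;44;49m[48;2;35;40;46m🬂[38;2;37;44;49m[48;2;35;40;46m🬂[38;2;37;44;49m[48;2;35;40;46m🬂[38;2;37;44;49m[48;2;35;40;46m🬂[38;2;37;44;49m[48;2;35;40;46m🬂[38;2;37;44;49m[48;2;35;40;46m🬂[38;2;37;44;49m[48;2;35;40;46m🬂[38;2;37;44;49m[48;2;35;40;46m🬂[38;2;37;44;49m[48;2;35;40;46m🬂[38;2;37;44;49m[48;2;35;40;46m🬂[38;2;37;44;49m[48;2;35;40;46m🬂[0m
[38;2;33;36;44m[48;2;31;33;42m🬎[38;2;33;36;44m[48;2;31;33;42m🬎[38;2;33;36;44m[48;2;31;33;42m🬎[38;2;33;36;44m[48;2;31;33;42m🬎[38;2;33;36;44m[48;2;31;33;42m🬎[38;2;33;36;44m[48;2;31;33;42m🬎[38;2;33;36;44m[48;2;31;33;42m🬎[38;2;33;36;44m[48;2;31;33;42m🬎[38;2;33;36;44m[48;2;31;33;42m🬎[38;2;33;36;44m[48;2;31;33;42m🬎[38;2;33;36;44m[48;2;31;33;42m🬎[38;2;33;36;44m[48;2;31;33;42m🬎[0m
[38;2;31;31;41m[48;2;29;28;38m🬂[38;2;31;31;41m[48;2;29;28;38m🬂[38;2;31;31;41m[48;2;29;28;38m🬂[38;2;30;29;39m[48;2;36;30;8m▌[38;2;160;131;37m[48;2;36;30;8m🬂[38;2;160;131;37m[48;2;36;30;8m🬂[38;2;160;131;37m[48;2;36;30;8m🬂[38;2;160;131;37m[48;2;36;30;8m🬀[38;2;36;30;8m[48;2;36;30;8m [38;2;31;31;41m[48;2;29;28;38m🬂[38;2;31;31;41m[48;2;29;28;38m🬂[38;2;31;31;41m[48;2;29;28;38m🬂[0m
[38;2;27;23;36m[48;2;26;20;34m🬎[38;2;27;23;36m[48;2;26;20;34m🬎[38;2;27;23;36m[48;2;26;20;34m🬎[38;2;27;22;35m[48;2;36;30;8m▌[38;2;36;30;8m[48;2;36;30;8m [38;2;36;30;8m[48;2;36;30;8m [38;2;36;30;8m[48;2;36;30;8m [38;2;36;30;8m[48;2;36;30;8m [38;2;36;30;8m[48;2;36;30;8m [38;2;27;23;36m[48;2;26;20;34m🬎[38;2;27;23;36m[48;2;26;20;34m🬎[38;2;27;23;36m[48;2;26;20;34m🬎[0m
[38;2;24;17;32m[48;2;23;14;30m🬎[38;2;24;17;32m[48;2;23;14;30m🬎[38;2;24;17;32m[48;2;23;14;30m🬎[38;2;36;30;8m[48;2;23;15;31m🬁[38;2;36;30;8m[48;2;23;14;30m🬬[38;2;36;30;8m[48;2;23;14;30m🬝[38;2;36;30;8m[48;2;23;14;30m🬎[38;2;36;30;8m[48;2;23;15;31m🬂[38;2;36;30;8m[48;2;23;15;31m🬀[38;2;24;17;32m[48;2;23;14;30m🬎[38;2;24;17;32m[48;2;23;14;30m🬎[38;2;24;17;32m[48;2;23;14;30m🬎[0m
[38;2;21;11;28m[48;2;20;8;27m🬎[38;2;21;11;28m[48;2;20;8;27m🬎[38;2;21;11;28m[48;2;20;8;27m🬎[38;2;21;11;28m[48;2;20;8;27m🬎[38;2;21;11;28m[48;2;20;8;27m🬎[38;2;21;11;28m[48;2;20;8;27m🬎[38;2;21;11;28m[48;2;20;8;27m🬎[38;2;21;11;28m[48;2;20;8;27m🬎[38;2;21;11;28m[48;2;20;8;27m🬎[38;2;21;11;28m[48;2;20;8;27m🬎[38;2;21;11;28m[48;2;20;8;27m🬎[38;2;21;11;28m[48;2;20;8;27m🬎[0m
</frame>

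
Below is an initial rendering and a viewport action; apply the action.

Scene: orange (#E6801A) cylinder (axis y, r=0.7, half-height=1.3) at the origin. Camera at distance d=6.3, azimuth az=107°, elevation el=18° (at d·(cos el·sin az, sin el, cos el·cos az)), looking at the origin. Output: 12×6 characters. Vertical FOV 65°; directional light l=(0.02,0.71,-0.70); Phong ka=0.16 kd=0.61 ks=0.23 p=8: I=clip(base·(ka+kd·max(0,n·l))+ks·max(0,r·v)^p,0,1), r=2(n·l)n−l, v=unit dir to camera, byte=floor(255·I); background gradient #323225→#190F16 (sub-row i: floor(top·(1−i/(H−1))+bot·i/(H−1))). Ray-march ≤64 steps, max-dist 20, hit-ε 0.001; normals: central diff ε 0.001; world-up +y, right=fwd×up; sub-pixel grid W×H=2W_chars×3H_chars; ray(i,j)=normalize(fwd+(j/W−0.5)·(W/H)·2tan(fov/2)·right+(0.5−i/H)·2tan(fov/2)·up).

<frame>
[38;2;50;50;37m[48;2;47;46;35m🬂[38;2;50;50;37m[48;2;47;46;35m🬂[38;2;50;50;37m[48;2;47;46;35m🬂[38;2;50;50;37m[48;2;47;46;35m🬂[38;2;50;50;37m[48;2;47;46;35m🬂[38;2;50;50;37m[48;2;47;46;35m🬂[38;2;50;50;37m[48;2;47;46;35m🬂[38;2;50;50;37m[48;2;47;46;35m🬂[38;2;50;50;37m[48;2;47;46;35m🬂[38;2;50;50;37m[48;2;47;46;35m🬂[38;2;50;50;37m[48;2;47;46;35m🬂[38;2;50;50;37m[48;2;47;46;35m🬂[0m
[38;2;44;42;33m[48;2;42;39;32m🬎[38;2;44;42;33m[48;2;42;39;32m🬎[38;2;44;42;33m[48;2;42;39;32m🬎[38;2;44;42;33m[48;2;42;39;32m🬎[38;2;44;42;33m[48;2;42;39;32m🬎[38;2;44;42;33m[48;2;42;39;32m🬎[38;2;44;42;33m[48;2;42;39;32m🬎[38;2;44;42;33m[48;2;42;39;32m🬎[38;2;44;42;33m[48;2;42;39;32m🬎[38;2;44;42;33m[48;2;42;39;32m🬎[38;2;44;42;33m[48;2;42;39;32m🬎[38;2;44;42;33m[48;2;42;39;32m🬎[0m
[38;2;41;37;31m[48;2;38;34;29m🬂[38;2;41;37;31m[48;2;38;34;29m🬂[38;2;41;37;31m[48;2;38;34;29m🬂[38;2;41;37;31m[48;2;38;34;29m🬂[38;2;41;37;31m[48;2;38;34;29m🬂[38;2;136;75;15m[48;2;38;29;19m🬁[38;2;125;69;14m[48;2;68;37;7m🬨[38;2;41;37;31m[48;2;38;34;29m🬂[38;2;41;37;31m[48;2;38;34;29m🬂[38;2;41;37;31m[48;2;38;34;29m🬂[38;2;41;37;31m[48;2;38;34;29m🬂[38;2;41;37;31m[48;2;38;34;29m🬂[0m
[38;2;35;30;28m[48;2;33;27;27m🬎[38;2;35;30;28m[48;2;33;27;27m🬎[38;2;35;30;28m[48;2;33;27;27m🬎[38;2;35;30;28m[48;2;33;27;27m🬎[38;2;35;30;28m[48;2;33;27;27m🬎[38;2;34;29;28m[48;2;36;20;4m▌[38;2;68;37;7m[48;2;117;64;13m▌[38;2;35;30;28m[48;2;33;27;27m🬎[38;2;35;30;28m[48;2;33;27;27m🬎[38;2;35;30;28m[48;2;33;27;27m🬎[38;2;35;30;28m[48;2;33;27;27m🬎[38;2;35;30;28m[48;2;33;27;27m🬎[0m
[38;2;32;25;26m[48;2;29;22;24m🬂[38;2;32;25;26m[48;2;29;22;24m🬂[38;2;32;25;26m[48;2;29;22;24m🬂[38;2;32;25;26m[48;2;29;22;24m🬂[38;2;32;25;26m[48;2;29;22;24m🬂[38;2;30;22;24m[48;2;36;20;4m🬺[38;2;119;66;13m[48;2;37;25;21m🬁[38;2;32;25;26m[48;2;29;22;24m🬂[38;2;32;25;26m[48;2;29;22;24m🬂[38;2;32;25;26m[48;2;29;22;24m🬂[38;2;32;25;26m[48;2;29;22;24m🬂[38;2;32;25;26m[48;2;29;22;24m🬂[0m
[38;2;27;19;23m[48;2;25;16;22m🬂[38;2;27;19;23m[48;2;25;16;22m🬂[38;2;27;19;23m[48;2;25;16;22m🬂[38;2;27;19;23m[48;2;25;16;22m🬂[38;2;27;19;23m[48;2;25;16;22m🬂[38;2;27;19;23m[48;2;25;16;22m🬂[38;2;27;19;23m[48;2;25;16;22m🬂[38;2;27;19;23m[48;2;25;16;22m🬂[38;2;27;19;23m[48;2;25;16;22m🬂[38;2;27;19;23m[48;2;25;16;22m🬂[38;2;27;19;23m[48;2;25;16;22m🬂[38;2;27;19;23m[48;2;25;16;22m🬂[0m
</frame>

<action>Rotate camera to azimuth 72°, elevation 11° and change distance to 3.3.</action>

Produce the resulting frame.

<frame>
[38;2;50;50;37m[48;2;47;46;35m🬂[38;2;50;50;37m[48;2;47;46;35m🬂[38;2;50;50;37m[48;2;47;46;35m🬂[38;2;50;50;37m[48;2;47;46;35m🬂[38;2;50;50;37m[48;2;47;46;35m🬂[38;2;50;50;37m[48;2;47;46;35m🬂[38;2;50;50;37m[48;2;47;46;35m🬂[38;2;50;50;37m[48;2;47;46;35m🬂[38;2;50;50;37m[48;2;47;46;35m🬂[38;2;50;50;37m[48;2;47;46;35m🬂[38;2;50;50;37m[48;2;47;46;35m🬂[38;2;50;50;37m[48;2;47;46;35m🬂[0m
[38;2;44;42;33m[48;2;42;39;32m🬎[38;2;44;42;33m[48;2;42;39;32m🬎[38;2;44;42;33m[48;2;42;39;32m🬎[38;2;44;42;33m[48;2;42;39;32m🬎[38;2;43;41;33m[48;2;36;20;4m▌[38;2;36;20;4m[48;2;36;20;4m [38;2;36;20;4m[48;2;36;20;4m [38;2;105;62;18m[48;2;62;35;8m▐[38;2;44;42;33m[48;2;42;39;32m🬎[38;2;44;42;33m[48;2;42;39;32m🬎[38;2;44;42;33m[48;2;42;39;32m🬎[38;2;44;42;33m[48;2;42;39;32m🬎[0m
[38;2;41;37;31m[48;2;38;34;29m🬂[38;2;41;37;31m[48;2;38;34;29m🬂[38;2;41;37;31m[48;2;38;34;29m🬂[38;2;41;37;31m[48;2;38;34;29m🬂[38;2;39;35;30m[48;2;36;20;4m▌[38;2;36;20;4m[48;2;36;20;4m [38;2;36;20;4m[48;2;36;20;4m [38;2;63;35;7m[48;2;105;59;12m▌[38;2;41;37;31m[48;2;38;34;29m🬂[38;2;41;37;31m[48;2;38;34;29m🬂[38;2;41;37;31m[48;2;38;34;29m🬂[38;2;41;37;31m[48;2;38;34;29m🬂[0m
[38;2;35;30;28m[48;2;33;27;27m🬎[38;2;35;30;28m[48;2;33;27;27m🬎[38;2;35;30;28m[48;2;33;27;27m🬎[38;2;35;30;28m[48;2;33;27;27m🬎[38;2;34;28;27m[48;2;36;20;4m🬲[38;2;36;20;4m[48;2;36;20;4m [38;2;36;20;4m[48;2;36;20;4m [38;2;113;62;12m[48;2;57;34;12m🬉[38;2;35;30;28m[48;2;33;27;27m🬎[38;2;35;30;28m[48;2;33;27;27m🬎[38;2;35;30;28m[48;2;33;27;27m🬎[38;2;35;30;28m[48;2;33;27;27m🬎[0m
[38;2;32;25;26m[48;2;29;22;24m🬂[38;2;32;25;26m[48;2;29;22;24m🬂[38;2;32;25;26m[48;2;29;22;24m🬂[38;2;32;25;26m[48;2;29;22;24m🬂[38;2;32;25;26m[48;2;29;22;24m🬂[38;2;36;20;4m[48;2;36;20;4m [38;2;36;20;4m[48;2;37;20;4m🬝[38;2;69;38;7m[48;2;30;23;25m▌[38;2;32;25;26m[48;2;29;22;24m🬂[38;2;32;25;26m[48;2;29;22;24m🬂[38;2;32;25;26m[48;2;29;22;24m🬂[38;2;32;25;26m[48;2;29;22;24m🬂[0m
[38;2;27;19;23m[48;2;25;16;22m🬂[38;2;27;19;23m[48;2;25;16;22m🬂[38;2;27;19;23m[48;2;25;16;22m🬂[38;2;27;19;23m[48;2;25;16;22m🬂[38;2;27;19;23m[48;2;25;16;22m🬂[38;2;36;20;4m[48;2;25;16;22m🬂[38;2;36;20;4m[48;2;25;16;22m🬂[38;2;71;39;8m[48;2;25;16;22m🬀[38;2;27;19;23m[48;2;25;16;22m🬂[38;2;27;19;23m[48;2;25;16;22m🬂[38;2;27;19;23m[48;2;25;16;22m🬂[38;2;27;19;23m[48;2;25;16;22m🬂[0m
</frame>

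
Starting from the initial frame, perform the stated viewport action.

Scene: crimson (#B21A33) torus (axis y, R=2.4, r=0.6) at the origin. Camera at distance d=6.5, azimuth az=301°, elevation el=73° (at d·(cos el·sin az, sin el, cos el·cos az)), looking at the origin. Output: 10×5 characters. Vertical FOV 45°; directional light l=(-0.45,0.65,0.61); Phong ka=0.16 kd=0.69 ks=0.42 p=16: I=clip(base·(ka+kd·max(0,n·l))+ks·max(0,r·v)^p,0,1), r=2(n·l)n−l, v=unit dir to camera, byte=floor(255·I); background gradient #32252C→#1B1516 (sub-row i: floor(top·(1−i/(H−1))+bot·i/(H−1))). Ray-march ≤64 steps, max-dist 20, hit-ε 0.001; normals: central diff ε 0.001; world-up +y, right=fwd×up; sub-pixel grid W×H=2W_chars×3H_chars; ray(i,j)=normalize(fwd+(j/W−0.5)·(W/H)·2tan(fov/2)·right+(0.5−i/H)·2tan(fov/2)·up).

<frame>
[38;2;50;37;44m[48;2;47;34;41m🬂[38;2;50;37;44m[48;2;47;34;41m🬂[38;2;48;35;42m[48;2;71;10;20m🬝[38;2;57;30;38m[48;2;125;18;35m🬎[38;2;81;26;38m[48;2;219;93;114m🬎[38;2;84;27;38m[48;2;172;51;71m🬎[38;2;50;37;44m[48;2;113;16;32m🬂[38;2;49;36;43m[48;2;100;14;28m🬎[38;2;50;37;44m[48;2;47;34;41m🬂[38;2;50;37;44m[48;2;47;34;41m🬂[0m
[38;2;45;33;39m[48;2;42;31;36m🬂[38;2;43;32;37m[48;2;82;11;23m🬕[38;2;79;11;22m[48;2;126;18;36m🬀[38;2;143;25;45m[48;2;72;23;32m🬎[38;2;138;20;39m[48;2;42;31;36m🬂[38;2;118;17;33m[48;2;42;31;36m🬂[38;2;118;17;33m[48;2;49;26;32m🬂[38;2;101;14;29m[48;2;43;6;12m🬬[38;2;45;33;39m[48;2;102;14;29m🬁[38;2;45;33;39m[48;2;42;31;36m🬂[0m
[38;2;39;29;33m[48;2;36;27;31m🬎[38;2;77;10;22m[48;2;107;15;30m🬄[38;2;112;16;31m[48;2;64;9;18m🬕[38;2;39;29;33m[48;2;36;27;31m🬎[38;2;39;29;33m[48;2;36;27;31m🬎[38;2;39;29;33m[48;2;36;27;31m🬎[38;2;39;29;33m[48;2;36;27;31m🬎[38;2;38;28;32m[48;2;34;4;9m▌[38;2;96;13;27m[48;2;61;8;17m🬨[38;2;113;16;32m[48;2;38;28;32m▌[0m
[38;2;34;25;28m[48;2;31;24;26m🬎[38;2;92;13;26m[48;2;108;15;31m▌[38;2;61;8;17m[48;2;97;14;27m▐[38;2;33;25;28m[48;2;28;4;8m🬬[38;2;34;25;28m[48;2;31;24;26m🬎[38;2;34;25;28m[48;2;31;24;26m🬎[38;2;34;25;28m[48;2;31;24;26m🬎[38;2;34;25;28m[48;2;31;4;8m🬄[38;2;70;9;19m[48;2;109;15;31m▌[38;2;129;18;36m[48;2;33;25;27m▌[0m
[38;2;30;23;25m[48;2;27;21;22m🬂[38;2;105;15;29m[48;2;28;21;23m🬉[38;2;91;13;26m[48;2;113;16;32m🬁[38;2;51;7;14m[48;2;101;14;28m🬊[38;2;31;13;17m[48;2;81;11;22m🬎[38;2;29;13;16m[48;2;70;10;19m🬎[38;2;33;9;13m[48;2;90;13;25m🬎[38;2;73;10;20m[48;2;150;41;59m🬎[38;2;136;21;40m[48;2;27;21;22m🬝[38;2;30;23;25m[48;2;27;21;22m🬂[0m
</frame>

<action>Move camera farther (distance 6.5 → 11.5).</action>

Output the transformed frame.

<frame>
[38;2;50;37;44m[48;2;47;34;41m🬂[38;2;50;37;44m[48;2;47;34;41m🬂[38;2;50;37;44m[48;2;47;34;41m🬂[38;2;50;37;44m[48;2;47;34;41m🬂[38;2;50;37;44m[48;2;47;34;41m🬂[38;2;50;37;44m[48;2;47;34;41m🬂[38;2;50;37;44m[48;2;47;34;41m🬂[38;2;50;37;44m[48;2;47;34;41m🬂[38;2;50;37;44m[48;2;47;34;41m🬂[38;2;50;37;44m[48;2;47;34;41m🬂[0m
[38;2;45;33;39m[48;2;42;31;36m🬂[38;2;45;33;39m[48;2;42;31;36m🬂[38;2;45;33;39m[48;2;42;31;36m🬂[38;2;43;32;37m[48;2;111;16;31m🬝[38;2;60;26;34m[48;2;141;24;43m🬆[38;2;123;18;36m[48;2;43;32;38m🬩[38;2;44;32;38m[48;2;107;15;30m🬊[38;2;45;33;39m[48;2;42;31;36m🬂[38;2;45;33;39m[48;2;42;31;36m🬂[38;2;45;33;39m[48;2;42;31;36m🬂[0m
[38;2;39;29;33m[48;2;36;27;31m🬎[38;2;39;29;33m[48;2;36;27;31m🬎[38;2;39;29;33m[48;2;36;27;31m🬎[38;2;120;17;34m[48;2;94;13;26m🬉[38;2;39;29;33m[48;2;36;27;31m🬎[38;2;39;29;33m[48;2;36;27;31m🬎[38;2;94;13;26m[48;2;37;19;23m🬁[38;2;108;15;30m[48;2;38;28;32m▌[38;2;39;29;33m[48;2;36;27;31m🬎[38;2;39;29;33m[48;2;36;27;31m🬎[0m
[38;2;34;25;28m[48;2;31;24;26m🬎[38;2;34;25;28m[48;2;31;24;26m🬎[38;2;34;25;28m[48;2;31;24;26m🬎[38;2;31;24;26m[48;2;102;14;29m🬏[38;2;41;21;25m[48;2;108;15;31m🬎[38;2;34;25;28m[48;2;90;13;25m🬎[38;2;42;13;18m[48;2;131;22;40m🬆[38;2;132;19;37m[48;2;32;24;27m🬄[38;2;34;25;28m[48;2;31;24;26m🬎[38;2;34;25;28m[48;2;31;24;26m🬎[0m
[38;2;30;23;25m[48;2;27;21;22m🬂[38;2;30;23;25m[48;2;27;21;22m🬂[38;2;30;23;25m[48;2;27;21;22m🬂[38;2;30;23;25m[48;2;27;21;22m🬂[38;2;138;20;39m[48;2;28;21;23m🬁[38;2;148;22;43m[48;2;27;21;22m🬂[38;2;30;23;25m[48;2;27;21;22m🬂[38;2;30;23;25m[48;2;27;21;22m🬂[38;2;30;23;25m[48;2;27;21;22m🬂[38;2;30;23;25m[48;2;27;21;22m🬂[0m
</frame>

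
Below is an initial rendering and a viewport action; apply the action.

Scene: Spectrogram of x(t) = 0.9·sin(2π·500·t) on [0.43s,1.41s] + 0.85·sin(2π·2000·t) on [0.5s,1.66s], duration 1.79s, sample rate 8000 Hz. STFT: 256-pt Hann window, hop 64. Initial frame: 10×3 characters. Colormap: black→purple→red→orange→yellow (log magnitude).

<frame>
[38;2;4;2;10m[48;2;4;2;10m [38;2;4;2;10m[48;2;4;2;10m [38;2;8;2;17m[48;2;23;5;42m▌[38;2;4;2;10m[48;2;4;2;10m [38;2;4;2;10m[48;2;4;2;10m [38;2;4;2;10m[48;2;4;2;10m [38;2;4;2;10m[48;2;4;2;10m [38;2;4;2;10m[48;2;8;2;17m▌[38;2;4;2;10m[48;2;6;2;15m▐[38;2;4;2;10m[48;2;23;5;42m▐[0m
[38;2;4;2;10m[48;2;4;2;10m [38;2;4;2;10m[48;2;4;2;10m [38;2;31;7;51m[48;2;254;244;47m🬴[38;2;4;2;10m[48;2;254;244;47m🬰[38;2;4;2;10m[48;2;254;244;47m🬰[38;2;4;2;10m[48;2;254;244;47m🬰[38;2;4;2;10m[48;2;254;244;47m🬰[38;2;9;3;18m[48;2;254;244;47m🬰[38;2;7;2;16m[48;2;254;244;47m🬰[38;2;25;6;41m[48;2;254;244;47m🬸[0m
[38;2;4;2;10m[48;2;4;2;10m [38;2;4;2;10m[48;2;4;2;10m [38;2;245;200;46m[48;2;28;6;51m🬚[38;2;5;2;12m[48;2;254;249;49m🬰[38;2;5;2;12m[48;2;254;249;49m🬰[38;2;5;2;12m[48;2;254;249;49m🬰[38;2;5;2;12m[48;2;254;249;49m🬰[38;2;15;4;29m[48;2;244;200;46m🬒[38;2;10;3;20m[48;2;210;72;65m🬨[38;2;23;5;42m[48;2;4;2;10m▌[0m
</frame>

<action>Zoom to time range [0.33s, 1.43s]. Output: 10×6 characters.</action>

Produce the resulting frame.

<frame>
[38;2;4;2;10m[48;2;7;2;15m▌[38;2;9;3;19m[48;2;20;5;38m▌[38;2;4;2;10m[48;2;4;2;10m [38;2;4;2;10m[48;2;4;2;10m [38;2;4;2;10m[48;2;4;2;10m [38;2;4;2;10m[48;2;4;2;10m [38;2;4;2;10m[48;2;4;2;10m [38;2;4;2;10m[48;2;4;2;10m [38;2;4;2;10m[48;2;4;2;10m [38;2;4;2;10m[48;2;6;2;13m▌[0m
[38;2;4;2;10m[48;2;7;2;16m▌[38;2;12;3;23m[48;2;26;6;48m▌[38;2;4;2;10m[48;2;4;2;10m [38;2;4;2;10m[48;2;4;2;10m [38;2;4;2;10m[48;2;4;2;10m [38;2;4;2;10m[48;2;4;2;10m [38;2;4;2;10m[48;2;4;2;10m [38;2;4;2;10m[48;2;4;2;10m [38;2;4;2;10m[48;2;4;2;10m [38;2;4;2;10m[48;2;6;2;13m▌[0m
[38;2;4;2;10m[48;2;9;3;19m▌[38;2;44;10;65m[48;2;254;244;47m🬝[38;2;4;2;10m[48;2;254;244;47m🬎[38;2;4;2;10m[48;2;254;244;47m🬎[38;2;4;2;10m[48;2;254;244;47m🬎[38;2;4;2;10m[48;2;254;244;47m🬎[38;2;4;2;10m[48;2;254;244;47m🬎[38;2;4;2;10m[48;2;254;244;47m🬎[38;2;4;2;10m[48;2;254;244;47m🬎[38;2;5;2;12m[48;2;254;244;47m🬎[0m
[38;2;4;2;10m[48;2;14;3;28m▌[38;2;251;187;24m[48;2;43;10;65m🬁[38;2;251;180;21m[48;2;4;2;10m🬂[38;2;251;180;21m[48;2;4;2;10m🬂[38;2;251;180;21m[48;2;4;2;10m🬂[38;2;251;180;21m[48;2;4;2;10m🬂[38;2;251;180;21m[48;2;4;2;10m🬂[38;2;251;180;21m[48;2;4;2;10m🬂[38;2;251;180;21m[48;2;4;2;10m🬂[38;2;251;180;21m[48;2;7;2;16m🬂[0m
[38;2;8;3;18m[48;2;54;13;74m🬕[38;2;26;6;48m[48;2;12;3;24m▐[38;2;4;2;10m[48;2;4;2;10m [38;2;4;2;10m[48;2;4;2;10m [38;2;4;2;10m[48;2;4;2;10m [38;2;4;2;10m[48;2;4;2;10m [38;2;4;2;10m[48;2;4;2;10m [38;2;4;2;10m[48;2;4;2;10m [38;2;4;2;10m[48;2;4;2;10m [38;2;10;3;20m[48;2;42;10;74m🬝[0m
[38;2;23;6;29m[48;2;236;168;51m🬲[38;2;254;249;49m[48;2;15;4;29m🬂[38;2;254;249;49m[48;2;5;2;12m🬂[38;2;254;249;49m[48;2;5;2;12m🬂[38;2;254;249;49m[48;2;5;2;12m🬂[38;2;254;249;49m[48;2;5;2;12m🬂[38;2;254;249;49m[48;2;5;2;12m🬂[38;2;254;249;49m[48;2;5;2;12m🬂[38;2;254;249;49m[48;2;5;2;12m🬂[38;2;254;249;49m[48;2;51;13;46m🬂[0m
</frame>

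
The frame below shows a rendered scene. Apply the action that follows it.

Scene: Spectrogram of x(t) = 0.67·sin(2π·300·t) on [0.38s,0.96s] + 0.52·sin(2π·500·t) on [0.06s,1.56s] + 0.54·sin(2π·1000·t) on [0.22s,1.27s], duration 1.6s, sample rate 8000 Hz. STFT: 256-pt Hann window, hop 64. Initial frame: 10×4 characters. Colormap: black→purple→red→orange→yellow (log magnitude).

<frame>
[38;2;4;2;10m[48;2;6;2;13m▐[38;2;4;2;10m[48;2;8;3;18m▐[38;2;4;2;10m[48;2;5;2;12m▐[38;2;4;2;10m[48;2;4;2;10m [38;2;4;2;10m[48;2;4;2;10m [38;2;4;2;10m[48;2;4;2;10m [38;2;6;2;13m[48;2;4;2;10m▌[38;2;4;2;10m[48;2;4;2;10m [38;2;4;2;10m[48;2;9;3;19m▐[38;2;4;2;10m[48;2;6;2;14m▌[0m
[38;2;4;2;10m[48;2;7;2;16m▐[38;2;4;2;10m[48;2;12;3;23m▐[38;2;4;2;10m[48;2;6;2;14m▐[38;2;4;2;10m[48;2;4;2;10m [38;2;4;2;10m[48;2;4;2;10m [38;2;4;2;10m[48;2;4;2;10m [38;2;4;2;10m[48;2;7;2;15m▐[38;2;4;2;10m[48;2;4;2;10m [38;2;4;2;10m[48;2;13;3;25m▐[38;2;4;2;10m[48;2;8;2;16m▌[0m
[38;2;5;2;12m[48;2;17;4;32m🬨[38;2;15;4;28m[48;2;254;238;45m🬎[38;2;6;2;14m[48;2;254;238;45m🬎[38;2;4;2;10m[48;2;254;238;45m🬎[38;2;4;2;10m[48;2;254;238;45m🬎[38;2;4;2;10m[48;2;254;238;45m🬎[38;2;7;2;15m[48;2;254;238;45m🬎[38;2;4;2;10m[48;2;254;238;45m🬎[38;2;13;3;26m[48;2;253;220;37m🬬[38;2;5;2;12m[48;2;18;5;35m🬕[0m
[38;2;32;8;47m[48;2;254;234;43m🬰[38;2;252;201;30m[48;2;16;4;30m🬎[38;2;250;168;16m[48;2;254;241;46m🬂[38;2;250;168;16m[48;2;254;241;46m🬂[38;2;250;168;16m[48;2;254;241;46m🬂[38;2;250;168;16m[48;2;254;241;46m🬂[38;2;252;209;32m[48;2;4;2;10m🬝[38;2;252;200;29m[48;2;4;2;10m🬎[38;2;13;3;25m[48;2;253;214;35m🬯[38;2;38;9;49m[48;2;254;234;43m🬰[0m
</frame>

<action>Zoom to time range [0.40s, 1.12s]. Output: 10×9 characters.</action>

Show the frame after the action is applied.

<frame>
[38;2;4;2;10m[48;2;4;2;10m [38;2;4;2;10m[48;2;4;2;10m [38;2;4;2;10m[48;2;4;2;10m [38;2;4;2;10m[48;2;4;2;10m [38;2;4;2;10m[48;2;4;2;10m [38;2;4;2;10m[48;2;4;2;10m [38;2;4;2;10m[48;2;4;2;10m [38;2;4;2;10m[48;2;5;2;11m▌[38;2;6;2;13m[48;2;4;2;10m▌[38;2;4;2;10m[48;2;4;2;10m [0m
[38;2;4;2;10m[48;2;4;2;10m [38;2;4;2;10m[48;2;4;2;10m [38;2;4;2;10m[48;2;4;2;10m [38;2;4;2;10m[48;2;4;2;10m [38;2;4;2;10m[48;2;4;2;10m [38;2;4;2;10m[48;2;4;2;10m [38;2;4;2;10m[48;2;4;2;10m [38;2;4;2;10m[48;2;5;2;11m▌[38;2;6;2;13m[48;2;4;2;10m▌[38;2;4;2;10m[48;2;4;2;10m [0m
[38;2;4;2;10m[48;2;4;2;10m [38;2;4;2;10m[48;2;4;2;10m [38;2;4;2;10m[48;2;4;2;10m [38;2;4;2;10m[48;2;4;2;10m [38;2;4;2;10m[48;2;4;2;10m [38;2;4;2;10m[48;2;4;2;10m [38;2;4;2;10m[48;2;4;2;10m [38;2;4;2;10m[48;2;5;2;11m▌[38;2;4;2;10m[48;2;6;2;13m▐[38;2;4;2;10m[48;2;4;2;10m [0m
[38;2;4;2;10m[48;2;4;2;10m [38;2;4;2;10m[48;2;4;2;10m [38;2;4;2;10m[48;2;4;2;10m [38;2;4;2;10m[48;2;4;2;10m [38;2;4;2;10m[48;2;4;2;10m [38;2;4;2;10m[48;2;4;2;10m [38;2;4;2;10m[48;2;4;2;10m [38;2;4;2;10m[48;2;5;2;12m▌[38;2;4;2;10m[48;2;6;2;14m▐[38;2;4;2;10m[48;2;4;2;10m [0m
[38;2;4;2;10m[48;2;4;2;10m [38;2;4;2;10m[48;2;4;2;10m [38;2;4;2;10m[48;2;4;2;10m [38;2;4;2;10m[48;2;4;2;10m [38;2;4;2;10m[48;2;4;2;10m [38;2;4;2;10m[48;2;4;2;10m [38;2;4;2;10m[48;2;4;2;10m [38;2;4;2;10m[48;2;5;2;13m▌[38;2;4;2;10m[48;2;7;2;17m▐[38;2;4;2;10m[48;2;4;2;10m [0m
[38;2;4;2;10m[48;2;4;2;10m [38;2;4;2;10m[48;2;4;2;10m [38;2;4;2;10m[48;2;4;2;10m [38;2;4;2;10m[48;2;4;2;10m [38;2;4;2;10m[48;2;4;2;10m [38;2;4;2;10m[48;2;4;2;10m [38;2;4;2;10m[48;2;4;2;10m [38;2;4;2;10m[48;2;7;2;15m▌[38;2;4;2;10m[48;2;10;3;20m▐[38;2;4;2;10m[48;2;4;2;10m [0m
[38;2;5;2;11m[48;2;254;238;45m🬎[38;2;5;2;11m[48;2;254;238;45m🬎[38;2;5;2;11m[48;2;254;238;45m🬎[38;2;5;2;11m[48;2;254;238;45m🬎[38;2;5;2;11m[48;2;254;238;45m🬎[38;2;5;2;11m[48;2;254;238;45m🬎[38;2;5;2;11m[48;2;254;238;45m🬎[38;2;7;2;15m[48;2;254;238;45m🬎[38;2;9;3;19m[48;2;254;238;45m🬎[38;2;5;2;11m[48;2;254;238;45m🬎[0m
[38;2;4;2;11m[48;2;254;234;43m🬎[38;2;4;2;11m[48;2;254;234;43m🬎[38;2;4;2;11m[48;2;254;234;43m🬎[38;2;4;2;11m[48;2;254;234;43m🬎[38;2;4;2;11m[48;2;254;234;43m🬎[38;2;4;2;11m[48;2;254;234;43m🬎[38;2;4;2;11m[48;2;254;234;43m🬎[38;2;12;3;24m[48;2;254;234;43m🬎[38;2;18;4;34m[48;2;254;234;43m🬎[38;2;4;2;10m[48;2;254;234;43m🬎[0m
[38;2;254;242;46m[48;2;8;2;17m🬎[38;2;254;242;46m[48;2;8;2;17m🬎[38;2;254;242;46m[48;2;8;2;16m🬎[38;2;254;242;46m[48;2;8;2;17m🬎[38;2;254;242;46m[48;2;8;2;17m🬎[38;2;254;242;46m[48;2;8;2;17m🬎[38;2;254;242;46m[48;2;8;2;16m🬎[38;2;254;242;46m[48;2;36;8;53m🬎[38;2;251;184;23m[48;2;39;10;29m🬄[38;2;6;2;13m[48;2;4;2;10m🬂[0m
</frame>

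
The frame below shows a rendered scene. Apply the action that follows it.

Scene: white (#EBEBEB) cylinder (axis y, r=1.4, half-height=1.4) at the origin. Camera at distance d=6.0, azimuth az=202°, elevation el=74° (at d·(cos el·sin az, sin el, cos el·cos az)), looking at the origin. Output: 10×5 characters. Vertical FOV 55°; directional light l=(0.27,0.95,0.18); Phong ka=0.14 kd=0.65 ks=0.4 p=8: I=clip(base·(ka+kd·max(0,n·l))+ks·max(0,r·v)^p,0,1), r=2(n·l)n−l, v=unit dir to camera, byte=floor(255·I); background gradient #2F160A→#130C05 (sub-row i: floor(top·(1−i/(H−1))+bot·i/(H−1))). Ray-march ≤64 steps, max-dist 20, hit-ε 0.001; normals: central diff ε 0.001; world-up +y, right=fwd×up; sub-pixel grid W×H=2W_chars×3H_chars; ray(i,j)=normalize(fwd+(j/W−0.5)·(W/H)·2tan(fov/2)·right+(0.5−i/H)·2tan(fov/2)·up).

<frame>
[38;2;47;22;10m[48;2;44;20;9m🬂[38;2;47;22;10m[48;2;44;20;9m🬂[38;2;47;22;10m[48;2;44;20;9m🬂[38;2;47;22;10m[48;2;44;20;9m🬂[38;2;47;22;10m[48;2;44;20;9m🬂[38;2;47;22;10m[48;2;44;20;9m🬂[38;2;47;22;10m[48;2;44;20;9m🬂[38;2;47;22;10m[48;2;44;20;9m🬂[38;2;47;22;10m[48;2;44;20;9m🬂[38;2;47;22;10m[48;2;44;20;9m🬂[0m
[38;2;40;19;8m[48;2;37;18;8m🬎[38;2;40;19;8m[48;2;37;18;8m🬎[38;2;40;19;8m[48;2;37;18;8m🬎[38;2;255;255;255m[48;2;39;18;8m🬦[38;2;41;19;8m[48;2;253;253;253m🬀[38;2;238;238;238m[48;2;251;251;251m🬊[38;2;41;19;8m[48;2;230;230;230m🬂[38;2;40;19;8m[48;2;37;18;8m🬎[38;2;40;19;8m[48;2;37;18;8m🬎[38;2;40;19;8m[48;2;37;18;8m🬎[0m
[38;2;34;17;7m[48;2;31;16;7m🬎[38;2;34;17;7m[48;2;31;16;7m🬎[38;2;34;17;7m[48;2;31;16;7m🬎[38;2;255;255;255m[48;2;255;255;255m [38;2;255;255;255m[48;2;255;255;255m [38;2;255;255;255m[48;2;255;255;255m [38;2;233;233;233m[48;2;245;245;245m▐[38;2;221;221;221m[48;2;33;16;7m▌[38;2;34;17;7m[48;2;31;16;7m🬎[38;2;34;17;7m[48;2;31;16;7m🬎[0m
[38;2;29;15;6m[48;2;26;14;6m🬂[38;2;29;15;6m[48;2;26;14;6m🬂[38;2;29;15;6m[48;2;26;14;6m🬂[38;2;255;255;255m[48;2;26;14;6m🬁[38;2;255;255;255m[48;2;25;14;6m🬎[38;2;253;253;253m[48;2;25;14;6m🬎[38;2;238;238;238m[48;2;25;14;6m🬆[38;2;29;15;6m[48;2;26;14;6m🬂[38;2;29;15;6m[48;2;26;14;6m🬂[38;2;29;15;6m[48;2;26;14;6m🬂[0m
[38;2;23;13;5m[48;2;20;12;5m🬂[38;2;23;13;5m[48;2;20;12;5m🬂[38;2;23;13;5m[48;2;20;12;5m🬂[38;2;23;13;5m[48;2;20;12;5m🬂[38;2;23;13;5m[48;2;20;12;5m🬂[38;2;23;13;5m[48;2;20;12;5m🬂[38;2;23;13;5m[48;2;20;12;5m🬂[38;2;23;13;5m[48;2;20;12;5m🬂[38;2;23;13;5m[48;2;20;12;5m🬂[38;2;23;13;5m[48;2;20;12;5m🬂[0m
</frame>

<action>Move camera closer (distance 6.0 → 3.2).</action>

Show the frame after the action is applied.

<frame>
[38;2;45;21;9m[48;2;214;214;214m🬕[38;2;212;212;212m[48;2;223;223;223m🬆[38;2;218;218;218m[48;2;231;231;231m🬆[38;2;223;223;223m[48;2;238;238;238m🬎[38;2;219;219;219m[48;2;233;233;233m🬊[38;2;212;212;212m[48;2;225;225;225m🬊[38;2;203;203;203m[48;2;212;212;212m🬊[38;2;195;195;195m[48;2;202;202;202m🬨[38;2;187;187;187m[48;2;192;192;192m🬨[38;2;47;22;10m[48;2;184;184;184m🬁[0m
[38;2;219;219;219m[48;2;227;227;227m🬆[38;2;233;233;233m[48;2;243;243;243m🬆[38;2;243;243;243m[48;2;253;253;253m🬂[38;2;249;249;249m[48;2;255;255;255m🬂[38;2;247;247;247m[48;2;255;255;255m🬂[38;2;238;238;238m[48;2;251;251;251m🬊[38;2;223;223;223m[48;2;235;235;235m🬨[38;2;206;206;206m[48;2;215;215;215m🬨[38;2;192;192;192m[48;2;198;198;198m▐[38;2;185;185;185m[48;2;188;188;188m▐[0m
[38;2;227;227;227m[48;2;235;235;235m▌[38;2;245;245;245m[48;2;254;254;254m▌[38;2;255;255;255m[48;2;255;255;255m [38;2;255;255;255m[48;2;255;255;255m [38;2;255;255;255m[48;2;255;255;255m [38;2;255;255;255m[48;2;255;255;255m [38;2;233;233;233m[48;2;245;245;245m▐[38;2;211;211;211m[48;2;221;221;221m▐[38;2;195;195;195m[48;2;202;202;202m▐[38;2;186;186;186m[48;2;190;190;190m▐[0m
[38;2;231;231;231m[48;2;223;223;223m▐[38;2;251;251;251m[48;2;241;241;241m🬉[38;2;255;255;255m[48;2;250;250;250m🬬[38;2;255;255;255m[48;2;255;255;255m [38;2;255;255;255m[48;2;255;255;255m [38;2;253;253;253m[48;2;243;243;243m🬝[38;2;241;241;241m[48;2;229;229;229m🬄[38;2;217;217;217m[48;2;208;208;208m▌[38;2;200;200;200m[48;2;194;194;194m▌[38;2;189;189;189m[48;2;185;185;185m▌[0m
[38;2;223;223;223m[48;2;20;12;5m🬁[38;2;227;227;227m[48;2;19;12;5m🬬[38;2;242;242;242m[48;2;228;228;228m🬊[38;2;247;247;247m[48;2;233;233;233m🬊[38;2;245;245;245m[48;2;230;230;230m🬆[38;2;236;236;236m[48;2;221;221;221m🬆[38;2;221;221;221m[48;2;209;209;209m🬆[38;2;207;207;207m[48;2;199;199;199m🬄[38;2;195;195;195m[48;2;190;190;190m🬄[38;2;186;186;186m[48;2;19;12;5m🬆[0m
</frame>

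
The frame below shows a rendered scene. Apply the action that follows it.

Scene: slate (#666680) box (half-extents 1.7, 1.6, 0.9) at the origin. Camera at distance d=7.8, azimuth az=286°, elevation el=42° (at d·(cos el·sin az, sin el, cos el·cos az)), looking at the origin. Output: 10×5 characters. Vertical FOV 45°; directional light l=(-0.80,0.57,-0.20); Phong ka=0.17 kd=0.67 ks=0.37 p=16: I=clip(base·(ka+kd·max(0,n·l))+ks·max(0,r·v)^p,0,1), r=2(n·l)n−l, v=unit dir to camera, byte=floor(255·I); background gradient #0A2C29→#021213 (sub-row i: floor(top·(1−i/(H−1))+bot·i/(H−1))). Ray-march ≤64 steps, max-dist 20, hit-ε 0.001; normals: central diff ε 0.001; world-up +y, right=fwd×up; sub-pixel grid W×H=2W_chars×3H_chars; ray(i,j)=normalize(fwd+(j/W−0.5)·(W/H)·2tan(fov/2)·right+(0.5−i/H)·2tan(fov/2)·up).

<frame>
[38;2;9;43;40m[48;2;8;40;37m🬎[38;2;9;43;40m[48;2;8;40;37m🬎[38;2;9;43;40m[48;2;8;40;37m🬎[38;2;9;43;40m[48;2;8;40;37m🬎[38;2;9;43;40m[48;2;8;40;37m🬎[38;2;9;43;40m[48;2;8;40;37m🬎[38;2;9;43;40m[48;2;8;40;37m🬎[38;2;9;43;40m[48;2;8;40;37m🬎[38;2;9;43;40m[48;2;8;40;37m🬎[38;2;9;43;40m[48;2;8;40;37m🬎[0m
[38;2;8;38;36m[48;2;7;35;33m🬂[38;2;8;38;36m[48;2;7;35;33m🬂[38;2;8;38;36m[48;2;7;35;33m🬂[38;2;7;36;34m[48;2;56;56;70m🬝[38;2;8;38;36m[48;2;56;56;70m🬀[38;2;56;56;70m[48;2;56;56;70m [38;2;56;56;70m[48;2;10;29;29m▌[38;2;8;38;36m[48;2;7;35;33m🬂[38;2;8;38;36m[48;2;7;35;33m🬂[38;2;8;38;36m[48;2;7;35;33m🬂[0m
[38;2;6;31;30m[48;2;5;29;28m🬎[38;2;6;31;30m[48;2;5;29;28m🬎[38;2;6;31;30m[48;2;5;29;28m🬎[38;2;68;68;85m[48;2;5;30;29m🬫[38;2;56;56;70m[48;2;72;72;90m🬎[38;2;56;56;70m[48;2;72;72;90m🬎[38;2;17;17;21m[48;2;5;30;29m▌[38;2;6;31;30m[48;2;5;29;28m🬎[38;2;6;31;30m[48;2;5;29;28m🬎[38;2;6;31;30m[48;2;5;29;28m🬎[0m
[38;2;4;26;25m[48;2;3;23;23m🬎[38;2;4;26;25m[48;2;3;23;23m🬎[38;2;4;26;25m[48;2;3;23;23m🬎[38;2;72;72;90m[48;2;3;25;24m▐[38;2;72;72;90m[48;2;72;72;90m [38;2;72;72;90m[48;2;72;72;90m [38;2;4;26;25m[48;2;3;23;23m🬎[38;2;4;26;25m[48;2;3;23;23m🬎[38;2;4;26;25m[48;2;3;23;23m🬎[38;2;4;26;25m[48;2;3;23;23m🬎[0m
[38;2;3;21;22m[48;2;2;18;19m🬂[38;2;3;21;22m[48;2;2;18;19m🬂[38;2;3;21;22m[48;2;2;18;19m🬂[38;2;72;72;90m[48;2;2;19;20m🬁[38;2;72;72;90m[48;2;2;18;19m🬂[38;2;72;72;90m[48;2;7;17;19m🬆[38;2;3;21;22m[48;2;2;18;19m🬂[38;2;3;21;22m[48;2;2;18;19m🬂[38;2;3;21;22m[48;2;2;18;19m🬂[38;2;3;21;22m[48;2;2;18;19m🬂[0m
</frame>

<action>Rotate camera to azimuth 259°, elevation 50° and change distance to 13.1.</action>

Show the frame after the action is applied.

<frame>
[38;2;9;43;40m[48;2;8;40;37m🬎[38;2;9;43;40m[48;2;8;40;37m🬎[38;2;9;43;40m[48;2;8;40;37m🬎[38;2;9;43;40m[48;2;8;40;37m🬎[38;2;9;43;40m[48;2;8;40;37m🬎[38;2;9;43;40m[48;2;8;40;37m🬎[38;2;9;43;40m[48;2;8;40;37m🬎[38;2;9;43;40m[48;2;8;40;37m🬎[38;2;9;43;40m[48;2;8;40;37m🬎[38;2;9;43;40m[48;2;8;40;37m🬎[0m
[38;2;8;38;36m[48;2;7;35;33m🬂[38;2;8;38;36m[48;2;7;35;33m🬂[38;2;8;38;36m[48;2;7;35;33m🬂[38;2;8;38;36m[48;2;7;35;33m🬂[38;2;7;36;34m[48;2;56;56;70m🬝[38;2;7;37;35m[48;2;56;56;70m🬎[38;2;8;38;36m[48;2;7;35;33m🬂[38;2;8;38;36m[48;2;7;35;33m🬂[38;2;8;38;36m[48;2;7;35;33m🬂[38;2;8;38;36m[48;2;7;35;33m🬂[0m
[38;2;6;31;30m[48;2;5;29;28m🬎[38;2;6;31;30m[48;2;5;29;28m🬎[38;2;6;31;30m[48;2;5;29;28m🬎[38;2;6;31;30m[48;2;5;29;28m🬎[38;2;56;56;70m[48;2;12;30;31m🬉[38;2;56;56;70m[48;2;72;72;90m🬝[38;2;6;31;30m[48;2;5;29;28m🬎[38;2;6;31;30m[48;2;5;29;28m🬎[38;2;6;31;30m[48;2;5;29;28m🬎[38;2;6;31;30m[48;2;5;29;28m🬎[0m
[38;2;4;26;25m[48;2;3;23;23m🬎[38;2;4;26;25m[48;2;3;23;23m🬎[38;2;4;26;25m[48;2;3;23;23m🬎[38;2;4;26;25m[48;2;3;23;23m🬎[38;2;4;26;25m[48;2;3;23;23m🬎[38;2;72;72;90m[48;2;3;23;23m🬎[38;2;4;26;25m[48;2;3;23;23m🬎[38;2;4;26;25m[48;2;3;23;23m🬎[38;2;4;26;25m[48;2;3;23;23m🬎[38;2;4;26;25m[48;2;3;23;23m🬎[0m
[38;2;3;21;22m[48;2;2;18;19m🬂[38;2;3;21;22m[48;2;2;18;19m🬂[38;2;3;21;22m[48;2;2;18;19m🬂[38;2;3;21;22m[48;2;2;18;19m🬂[38;2;3;21;22m[48;2;2;18;19m🬂[38;2;3;21;22m[48;2;2;18;19m🬂[38;2;3;21;22m[48;2;2;18;19m🬂[38;2;3;21;22m[48;2;2;18;19m🬂[38;2;3;21;22m[48;2;2;18;19m🬂[38;2;3;21;22m[48;2;2;18;19m🬂[0m
</frame>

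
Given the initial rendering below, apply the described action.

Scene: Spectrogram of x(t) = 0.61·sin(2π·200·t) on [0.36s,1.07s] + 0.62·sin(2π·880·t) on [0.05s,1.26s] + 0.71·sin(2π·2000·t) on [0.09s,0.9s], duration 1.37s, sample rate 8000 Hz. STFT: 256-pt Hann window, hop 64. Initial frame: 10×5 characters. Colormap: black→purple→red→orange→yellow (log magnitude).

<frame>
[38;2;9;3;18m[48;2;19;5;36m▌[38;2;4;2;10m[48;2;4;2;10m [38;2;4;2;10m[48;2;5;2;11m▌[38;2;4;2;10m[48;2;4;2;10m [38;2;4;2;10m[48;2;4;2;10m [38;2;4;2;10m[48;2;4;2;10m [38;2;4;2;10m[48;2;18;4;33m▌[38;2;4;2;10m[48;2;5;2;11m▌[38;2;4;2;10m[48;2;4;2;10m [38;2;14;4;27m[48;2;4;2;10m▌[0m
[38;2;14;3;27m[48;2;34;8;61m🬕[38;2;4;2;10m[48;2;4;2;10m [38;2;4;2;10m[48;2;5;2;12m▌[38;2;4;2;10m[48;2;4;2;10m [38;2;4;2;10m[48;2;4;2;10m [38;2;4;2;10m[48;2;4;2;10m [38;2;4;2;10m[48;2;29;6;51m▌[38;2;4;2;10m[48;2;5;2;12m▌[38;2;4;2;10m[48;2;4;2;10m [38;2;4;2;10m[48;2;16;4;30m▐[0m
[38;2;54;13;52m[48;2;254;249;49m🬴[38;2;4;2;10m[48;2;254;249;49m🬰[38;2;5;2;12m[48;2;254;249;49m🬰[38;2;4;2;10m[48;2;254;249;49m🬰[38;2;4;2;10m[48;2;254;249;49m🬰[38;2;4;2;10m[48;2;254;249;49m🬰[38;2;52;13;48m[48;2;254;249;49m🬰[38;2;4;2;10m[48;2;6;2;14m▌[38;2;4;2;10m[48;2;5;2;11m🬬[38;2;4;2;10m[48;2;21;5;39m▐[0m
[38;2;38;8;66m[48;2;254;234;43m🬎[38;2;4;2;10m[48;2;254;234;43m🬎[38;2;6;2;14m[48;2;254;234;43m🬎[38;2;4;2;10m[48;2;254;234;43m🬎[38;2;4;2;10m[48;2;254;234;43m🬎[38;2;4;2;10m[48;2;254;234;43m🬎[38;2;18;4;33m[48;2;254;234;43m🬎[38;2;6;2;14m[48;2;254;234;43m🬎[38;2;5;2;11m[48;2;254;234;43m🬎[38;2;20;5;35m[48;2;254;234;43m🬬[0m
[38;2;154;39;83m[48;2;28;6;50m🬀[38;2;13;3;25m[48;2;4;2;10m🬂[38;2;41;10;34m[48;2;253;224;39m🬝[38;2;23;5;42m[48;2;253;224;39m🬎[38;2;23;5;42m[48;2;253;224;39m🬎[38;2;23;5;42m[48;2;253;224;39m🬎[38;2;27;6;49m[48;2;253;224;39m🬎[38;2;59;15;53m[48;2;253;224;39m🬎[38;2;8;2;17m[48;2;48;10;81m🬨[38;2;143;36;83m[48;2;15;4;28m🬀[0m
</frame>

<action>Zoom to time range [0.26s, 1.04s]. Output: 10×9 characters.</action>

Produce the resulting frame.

<frame>
[38;2;4;2;10m[48;2;4;2;10m [38;2;5;2;11m[48;2;4;2;10m▌[38;2;4;2;10m[48;2;4;2;10m [38;2;4;2;10m[48;2;4;2;10m [38;2;4;2;10m[48;2;4;2;10m [38;2;4;2;10m[48;2;4;2;10m [38;2;4;2;10m[48;2;4;2;10m [38;2;4;2;10m[48;2;4;2;10m [38;2;12;3;23m[48;2;19;5;35m▐[38;2;4;2;10m[48;2;4;2;10m [0m
[38;2;4;2;10m[48;2;4;2;10m [38;2;5;2;11m[48;2;4;2;10m▌[38;2;4;2;10m[48;2;4;2;10m [38;2;4;2;10m[48;2;4;2;10m [38;2;4;2;10m[48;2;4;2;10m [38;2;4;2;10m[48;2;4;2;10m [38;2;4;2;10m[48;2;4;2;10m [38;2;4;2;10m[48;2;4;2;10m [38;2;13;3;26m[48;2;21;5;39m▐[38;2;4;2;10m[48;2;4;2;10m [0m
[38;2;4;2;10m[48;2;4;2;10m [38;2;5;2;12m[48;2;4;2;10m▌[38;2;4;2;10m[48;2;4;2;10m [38;2;4;2;10m[48;2;4;2;10m [38;2;4;2;10m[48;2;4;2;10m [38;2;4;2;10m[48;2;4;2;10m [38;2;4;2;10m[48;2;4;2;10m [38;2;4;2;10m[48;2;4;2;10m [38;2;16;4;31m[48;2;26;6;48m▐[38;2;4;2;10m[48;2;4;2;10m [0m
[38;2;4;2;10m[48;2;4;2;10m [38;2;5;2;12m[48;2;4;2;10m▌[38;2;4;2;10m[48;2;4;2;10m [38;2;4;2;10m[48;2;4;2;10m [38;2;4;2;10m[48;2;4;2;10m [38;2;4;2;10m[48;2;4;2;10m [38;2;4;2;10m[48;2;4;2;10m [38;2;4;2;10m[48;2;4;2;10m [38;2;30;7;54m[48;2;54;12;82m🬨[38;2;4;2;10m[48;2;4;2;10m [0m
[38;2;5;2;11m[48;2;254;249;49m🬰[38;2;5;2;12m[48;2;254;249;49m🬰[38;2;5;2;11m[48;2;254;249;49m🬰[38;2;5;2;11m[48;2;254;249;49m🬰[38;2;5;2;11m[48;2;254;249;49m🬰[38;2;5;2;11m[48;2;254;249;49m🬰[38;2;5;2;11m[48;2;254;249;49m🬰[38;2;5;2;11m[48;2;254;249;49m🬰[38;2;144;36;83m[48;2;254;249;49m🬸[38;2;4;2;10m[48;2;4;2;10m [0m
[38;2;4;2;10m[48;2;4;2;10m [38;2;4;2;10m[48;2;6;2;15m▐[38;2;4;2;10m[48;2;4;2;10m [38;2;4;2;10m[48;2;4;2;10m [38;2;4;2;10m[48;2;4;2;10m [38;2;4;2;10m[48;2;4;2;10m [38;2;4;2;10m[48;2;4;2;10m [38;2;4;2;10m[48;2;4;2;10m [38;2;54;12;82m[48;2;30;7;54m🬄[38;2;4;2;10m[48;2;4;2;10m [0m
[38;2;4;2;11m[48;2;251;189;25m🬎[38;2;7;2;15m[48;2;251;189;25m🬎[38;2;4;2;11m[48;2;251;189;25m🬎[38;2;4;2;11m[48;2;251;189;25m🬎[38;2;4;2;11m[48;2;251;189;25m🬎[38;2;4;2;11m[48;2;251;189;25m🬎[38;2;4;2;11m[48;2;251;189;25m🬎[38;2;4;2;11m[48;2;251;189;25m🬎[38;2;22;5;41m[48;2;251;189;25m🬎[38;2;4;2;11m[48;2;251;189;25m🬎[0m
[38;2;254;234;43m[48;2;5;2;11m🬂[38;2;254;234;43m[48;2;16;4;30m🬂[38;2;254;234;43m[48;2;5;2;12m🬂[38;2;254;234;43m[48;2;5;2;12m🬂[38;2;254;234;43m[48;2;5;2;12m🬂[38;2;254;234;43m[48;2;5;2;12m🬂[38;2;254;234;43m[48;2;5;2;12m🬂[38;2;254;234;43m[48;2;5;2;12m🬂[38;2;254;234;43m[48;2;17;4;31m🬂[38;2;254;234;43m[48;2;5;2;12m🬂[0m
[38;2;4;2;10m[48;2;4;2;10m [38;2;50;12;61m[48;2;236;169;50m🬡[38;2;27;6;49m[48;2;253;224;39m🬰[38;2;27;6;49m[48;2;253;224;39m🬰[38;2;27;6;49m[48;2;253;224;39m🬰[38;2;27;6;49m[48;2;253;224;39m🬰[38;2;27;6;49m[48;2;253;224;39m🬰[38;2;27;6;49m[48;2;253;224;39m🬰[38;2;29;6;53m[48;2;253;224;39m🬰[38;2;27;6;49m[48;2;253;224;39m🬰[0m
</frame>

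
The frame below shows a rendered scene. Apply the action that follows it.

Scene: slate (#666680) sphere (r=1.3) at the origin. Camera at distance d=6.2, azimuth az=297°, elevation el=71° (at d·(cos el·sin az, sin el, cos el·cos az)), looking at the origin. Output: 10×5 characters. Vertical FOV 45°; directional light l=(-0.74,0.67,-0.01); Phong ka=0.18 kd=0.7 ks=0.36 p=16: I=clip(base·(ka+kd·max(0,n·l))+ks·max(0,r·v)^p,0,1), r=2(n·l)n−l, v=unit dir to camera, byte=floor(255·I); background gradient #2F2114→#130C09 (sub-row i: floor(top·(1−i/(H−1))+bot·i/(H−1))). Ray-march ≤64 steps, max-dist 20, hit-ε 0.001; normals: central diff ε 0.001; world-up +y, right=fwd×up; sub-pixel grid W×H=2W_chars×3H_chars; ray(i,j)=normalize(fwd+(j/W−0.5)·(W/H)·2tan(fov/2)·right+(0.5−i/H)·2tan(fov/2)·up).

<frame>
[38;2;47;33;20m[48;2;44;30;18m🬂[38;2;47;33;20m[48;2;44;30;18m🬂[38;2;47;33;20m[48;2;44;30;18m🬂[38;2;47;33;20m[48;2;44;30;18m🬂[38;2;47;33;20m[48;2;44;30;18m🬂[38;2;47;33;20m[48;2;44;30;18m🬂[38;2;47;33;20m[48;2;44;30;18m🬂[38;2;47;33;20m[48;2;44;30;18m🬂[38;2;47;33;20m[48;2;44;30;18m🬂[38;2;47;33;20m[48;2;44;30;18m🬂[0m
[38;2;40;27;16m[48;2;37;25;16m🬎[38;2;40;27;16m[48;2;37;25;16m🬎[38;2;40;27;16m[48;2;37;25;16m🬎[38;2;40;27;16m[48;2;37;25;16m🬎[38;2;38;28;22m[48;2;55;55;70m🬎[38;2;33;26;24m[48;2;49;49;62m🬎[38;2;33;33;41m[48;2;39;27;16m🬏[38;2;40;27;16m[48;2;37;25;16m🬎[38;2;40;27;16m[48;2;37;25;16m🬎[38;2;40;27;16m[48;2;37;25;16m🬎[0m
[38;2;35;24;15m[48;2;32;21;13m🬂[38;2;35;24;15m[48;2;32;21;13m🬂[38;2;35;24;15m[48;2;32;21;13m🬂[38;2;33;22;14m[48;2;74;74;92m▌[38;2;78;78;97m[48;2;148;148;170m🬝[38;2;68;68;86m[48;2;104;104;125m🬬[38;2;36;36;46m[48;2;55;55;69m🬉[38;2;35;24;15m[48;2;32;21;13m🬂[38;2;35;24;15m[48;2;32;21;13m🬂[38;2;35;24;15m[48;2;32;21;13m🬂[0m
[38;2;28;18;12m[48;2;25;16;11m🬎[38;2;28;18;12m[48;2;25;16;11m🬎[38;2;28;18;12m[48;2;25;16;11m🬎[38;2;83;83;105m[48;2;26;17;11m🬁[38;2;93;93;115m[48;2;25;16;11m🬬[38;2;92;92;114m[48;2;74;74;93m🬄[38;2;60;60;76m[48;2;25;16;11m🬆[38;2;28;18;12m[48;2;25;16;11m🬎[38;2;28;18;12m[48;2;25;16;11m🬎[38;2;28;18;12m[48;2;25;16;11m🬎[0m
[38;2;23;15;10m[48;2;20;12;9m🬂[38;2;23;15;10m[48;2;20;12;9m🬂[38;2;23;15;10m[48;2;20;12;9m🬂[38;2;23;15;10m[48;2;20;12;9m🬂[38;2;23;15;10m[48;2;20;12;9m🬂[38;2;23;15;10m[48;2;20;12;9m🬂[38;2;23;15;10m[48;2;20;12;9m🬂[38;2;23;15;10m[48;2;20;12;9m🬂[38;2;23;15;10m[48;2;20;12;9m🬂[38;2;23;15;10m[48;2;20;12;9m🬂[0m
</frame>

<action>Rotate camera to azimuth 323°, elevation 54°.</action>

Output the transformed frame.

<frame>
[38;2;47;33;20m[48;2;44;30;18m🬂[38;2;47;33;20m[48;2;44;30;18m🬂[38;2;47;33;20m[48;2;44;30;18m🬂[38;2;47;33;20m[48;2;44;30;18m🬂[38;2;47;33;20m[48;2;44;30;18m🬂[38;2;47;33;20m[48;2;44;30;18m🬂[38;2;47;33;20m[48;2;44;30;18m🬂[38;2;47;33;20m[48;2;44;30;18m🬂[38;2;47;33;20m[48;2;44;30;18m🬂[38;2;47;33;20m[48;2;44;30;18m🬂[0m
[38;2;40;27;16m[48;2;37;25;16m🬎[38;2;40;27;16m[48;2;37;25;16m🬎[38;2;40;27;16m[48;2;37;25;16m🬎[38;2;40;27;16m[48;2;37;25;16m🬎[38;2;40;27;16m[48;2;71;71;89m🬆[38;2;40;32;28m[48;2;59;59;74m🬊[38;2;40;40;50m[48;2;39;27;16m🬏[38;2;40;27;16m[48;2;37;25;16m🬎[38;2;40;27;16m[48;2;37;25;16m🬎[38;2;40;27;16m[48;2;37;25;16m🬎[0m
[38;2;35;24;15m[48;2;32;21;13m🬂[38;2;35;24;15m[48;2;32;21;13m🬂[38;2;35;24;15m[48;2;32;21;13m🬂[38;2;87;87;109m[48;2;33;22;14m▐[38;2;91;91;112m[48;2;124;124;145m🬒[38;2;63;63;80m[48;2;75;75;94m▐[38;2;30;30;37m[48;2;50;50;63m▐[38;2;35;24;15m[48;2;32;21;13m🬂[38;2;35;24;15m[48;2;32;21;13m🬂[38;2;35;24;15m[48;2;32;21;13m🬂[0m
[38;2;28;18;12m[48;2;25;16;11m🬎[38;2;28;18;12m[48;2;25;16;11m🬎[38;2;28;18;12m[48;2;25;16;11m🬎[38;2;83;83;104m[48;2;26;17;11m🬁[38;2;72;72;91m[48;2;25;16;11m🬬[38;2;62;62;78m[48;2;42;42;53m🬎[38;2;41;41;52m[48;2;25;18;16m🬄[38;2;28;18;12m[48;2;25;16;11m🬎[38;2;28;18;12m[48;2;25;16;11m🬎[38;2;28;18;12m[48;2;25;16;11m🬎[0m
[38;2;23;15;10m[48;2;20;12;9m🬂[38;2;23;15;10m[48;2;20;12;9m🬂[38;2;23;15;10m[48;2;20;12;9m🬂[38;2;23;15;10m[48;2;20;12;9m🬂[38;2;23;15;10m[48;2;20;12;9m🬂[38;2;23;15;10m[48;2;20;12;9m🬂[38;2;23;15;10m[48;2;20;12;9m🬂[38;2;23;15;10m[48;2;20;12;9m🬂[38;2;23;15;10m[48;2;20;12;9m🬂[38;2;23;15;10m[48;2;20;12;9m🬂[0m
</frame>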